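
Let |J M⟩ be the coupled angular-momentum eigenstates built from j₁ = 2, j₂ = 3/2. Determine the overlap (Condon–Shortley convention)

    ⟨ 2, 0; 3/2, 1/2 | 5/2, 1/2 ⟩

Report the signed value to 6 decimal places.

-0.292770  (= −√(3/35))

j₁+j₂−J=1  J+j₁−j₂=3  J−j₁+j₂=2  j₁+j₂+J+1=7
(j₁±m₁, j₂±m₂, J±M) = (2,2,2,1,3,2)
P² = 48/35
sum k=0..1:
  [0] +1/4 = 1/4
  [1] −1/2 = -1/2
S = -1/4
C² = P²·S² = 3/35 ; C = -0.292770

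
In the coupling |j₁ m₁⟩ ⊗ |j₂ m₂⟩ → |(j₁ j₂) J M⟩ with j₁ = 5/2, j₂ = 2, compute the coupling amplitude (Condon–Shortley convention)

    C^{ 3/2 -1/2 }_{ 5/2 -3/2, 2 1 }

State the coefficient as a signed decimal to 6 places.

√[4·3!2!1!/7! · 1!4!3!1!1!2!] = √(96/35)
  +(−1)^2/∏(2,1,2,1,0,0)! = 1/4  (running 1/4)
  +(−1)^3/∏(3,0,1,0,1,1)! = -1/6  (running 1/12)
⟨..|..⟩ = √(96/35)·(1/12) = +0.138013

+√(2/105) = +0.138013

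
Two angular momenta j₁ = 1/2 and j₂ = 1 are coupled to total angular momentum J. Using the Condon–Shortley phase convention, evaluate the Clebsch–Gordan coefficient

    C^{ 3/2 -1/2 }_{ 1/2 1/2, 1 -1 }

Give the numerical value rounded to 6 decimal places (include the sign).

j₁+j₂−J=0  J+j₁−j₂=1  J−j₁+j₂=2  j₁+j₂+J+1=4
(j₁±m₁, j₂±m₂, J±M) = (1,0,0,2,1,2)
P² = 4/3
sum k=0..0:
  [0] +1/2 = 1/2
S = 1/2
C² = P²·S² = 1/3 ; C = +0.577350

+0.577350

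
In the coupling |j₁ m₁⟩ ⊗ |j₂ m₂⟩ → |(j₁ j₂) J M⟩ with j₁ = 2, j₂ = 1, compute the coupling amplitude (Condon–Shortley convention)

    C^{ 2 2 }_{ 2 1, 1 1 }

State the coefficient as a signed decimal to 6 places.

−√(1/3) = -0.577350

j₁+j₂−J=1  J+j₁−j₂=3  J−j₁+j₂=1  j₁+j₂+J+1=6
(j₁±m₁, j₂±m₂, J±M) = (3,1,2,0,4,0)
P² = 12
sum k=1..1:
  [1] −1/6 = -1/6
S = -1/6
C² = P²·S² = 1/3 ; C = -0.577350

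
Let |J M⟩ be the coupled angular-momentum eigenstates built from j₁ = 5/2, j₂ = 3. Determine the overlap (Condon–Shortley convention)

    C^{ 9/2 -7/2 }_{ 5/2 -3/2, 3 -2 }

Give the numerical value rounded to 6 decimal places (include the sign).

j₁+j₂−J=1  J+j₁−j₂=4  J−j₁+j₂=5  j₁+j₂+J+1=11
(j₁±m₁, j₂±m₂, J±M) = (1,4,1,5,1,8)
P² = 921600/11
sum k=0..1:
  [0] +1/576 = 1/576
  [1] −1/720 = -1/720
S = 1/2880
C² = P²·S² = 1/99 ; C = +0.100504

+0.100504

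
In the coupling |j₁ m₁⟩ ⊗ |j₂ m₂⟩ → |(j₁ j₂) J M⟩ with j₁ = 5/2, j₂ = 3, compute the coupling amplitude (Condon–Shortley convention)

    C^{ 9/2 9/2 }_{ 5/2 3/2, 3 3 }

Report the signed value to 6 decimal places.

√[10·1!4!5!/11! · 4!1!6!0!9!0!] = √(49766400/11)
  +(−1)^1/∏(1,0,0,5,4,0)! = -1/2880  (running -1/2880)
⟨..|..⟩ = √(49766400/11)·(-1/2880) = -0.738549

-0.738549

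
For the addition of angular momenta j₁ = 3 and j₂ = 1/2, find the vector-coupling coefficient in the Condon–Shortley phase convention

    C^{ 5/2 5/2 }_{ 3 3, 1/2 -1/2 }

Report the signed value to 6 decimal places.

+0.925820

j₁+j₂−J=1  J+j₁−j₂=5  J−j₁+j₂=0  j₁+j₂+J+1=7
(j₁±m₁, j₂±m₂, J±M) = (6,0,0,1,5,0)
P² = 86400/7
sum k=0..0:
  [0] +1/120 = 1/120
S = 1/120
C² = P²·S² = 6/7 ; C = +0.925820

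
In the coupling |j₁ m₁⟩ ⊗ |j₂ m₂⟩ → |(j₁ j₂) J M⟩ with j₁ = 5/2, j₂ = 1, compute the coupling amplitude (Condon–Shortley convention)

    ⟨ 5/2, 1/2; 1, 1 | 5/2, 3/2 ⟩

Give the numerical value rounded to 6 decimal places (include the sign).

j₁+j₂−J=1  J+j₁−j₂=4  J−j₁+j₂=1  j₁+j₂+J+1=7
(j₁±m₁, j₂±m₂, J±M) = (3,2,2,0,4,1)
P² = 576/35
sum k=1..1:
  [1] −1/6 = -1/6
S = -1/6
C² = P²·S² = 16/35 ; C = -0.676123

−√(16/35) ≈ -0.676123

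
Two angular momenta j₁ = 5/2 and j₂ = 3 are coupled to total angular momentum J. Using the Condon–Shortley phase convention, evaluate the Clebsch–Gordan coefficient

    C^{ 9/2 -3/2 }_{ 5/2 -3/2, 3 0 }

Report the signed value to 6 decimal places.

√[10·1!4!5!/11! · 1!4!3!3!3!6!] = √(207360/77)
  +(−1)^0/∏(0,1,4,3,0,2)! = 1/288  (running 1/288)
  +(−1)^1/∏(1,0,3,2,1,3)! = -1/72  (running -1/96)
⟨..|..⟩ = √(207360/77)·(-1/96) = -0.540562

−√(45/154) ≈ -0.540562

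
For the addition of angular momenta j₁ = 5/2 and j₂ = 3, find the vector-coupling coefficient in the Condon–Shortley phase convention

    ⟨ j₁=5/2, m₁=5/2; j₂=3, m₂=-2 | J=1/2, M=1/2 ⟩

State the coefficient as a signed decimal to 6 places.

+√(1/21) = +0.218218

triangle: 5!*0!*1!/7! = 120/5040
(j±m)!: 5!*0!*1!*5!*1!*0! = 14400
prefactor² = (2J+1)*Δ*N² = 4800/7
  k=0: +1/(0!*5!*0!*1!*0!*0!) = 1/120
Σ = 1/120  ⇒  CG² = 4800/7*1/120² = 1/21
CG = +√(1/21) = +0.218218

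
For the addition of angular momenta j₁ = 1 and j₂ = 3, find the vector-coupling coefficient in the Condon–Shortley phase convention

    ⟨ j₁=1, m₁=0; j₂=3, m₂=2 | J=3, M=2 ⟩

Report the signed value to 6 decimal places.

triangle: 1!*1!*5!/8! = 120/40320
(j±m)!: 1!*1!*5!*1!*5!*1! = 14400
prefactor² = (2J+1)*Δ*N² = 300
  k=0: +1/(0!*1!*1!*5!*0!*0!) = 1/120
  k=1: −1/(1!*0!*0!*4!*1!*1!) = -1/24
Σ = -1/30  ⇒  CG² = 300*(-1/30)² = 1/3
CG = −√(1/3) = -0.577350

-0.577350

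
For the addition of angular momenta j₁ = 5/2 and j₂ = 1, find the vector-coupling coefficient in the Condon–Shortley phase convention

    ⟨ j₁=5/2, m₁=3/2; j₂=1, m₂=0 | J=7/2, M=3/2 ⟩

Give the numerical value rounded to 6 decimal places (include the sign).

+0.690066  (= +√(10/21))

j₁+j₂−J=0  J+j₁−j₂=5  J−j₁+j₂=2  j₁+j₂+J+1=8
(j₁±m₁, j₂±m₂, J±M) = (4,1,1,1,5,2)
P² = 1920/7
sum k=0..0:
  [0] +1/24 = 1/24
S = 1/24
C² = P²·S² = 10/21 ; C = +0.690066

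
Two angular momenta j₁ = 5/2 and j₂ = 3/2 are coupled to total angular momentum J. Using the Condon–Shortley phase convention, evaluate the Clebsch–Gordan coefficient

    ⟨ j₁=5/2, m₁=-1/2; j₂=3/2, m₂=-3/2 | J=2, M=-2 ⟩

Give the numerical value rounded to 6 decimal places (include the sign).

+0.377964

triangle: 2!*3!*1!/7! = 12/5040
(j±m)!: 2!*3!*0!*3!*0!*4! = 1728
prefactor² = (2J+1)*Δ*N² = 144/7
  k=0: +1/(0!*2!*3!*0!*0!*1!) = 1/12
Σ = 1/12  ⇒  CG² = 144/7*1/12² = 1/7
CG = +√(1/7) = +0.377964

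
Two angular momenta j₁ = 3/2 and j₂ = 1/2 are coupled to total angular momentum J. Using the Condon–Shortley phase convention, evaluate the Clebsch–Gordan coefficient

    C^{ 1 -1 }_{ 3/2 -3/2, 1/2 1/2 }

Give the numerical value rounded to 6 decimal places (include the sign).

√[3·1!2!0!/4! · 0!3!1!0!0!2!] = √(3)
  +(−1)^1/∏(1,0,2,0,0,0)! = -1/2  (running -1/2)
⟨..|..⟩ = √(3)·(-1/2) = -0.866025

−√(3/4) = -0.866025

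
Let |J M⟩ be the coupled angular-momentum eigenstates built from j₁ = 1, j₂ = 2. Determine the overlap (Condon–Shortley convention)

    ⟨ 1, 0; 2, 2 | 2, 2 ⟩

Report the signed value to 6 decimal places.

√[5·1!1!3!/6! · 1!1!4!0!4!0!] = √(24)
  +(−1)^1/∏(1,0,0,3,1,0)! = -1/6  (running -1/6)
⟨..|..⟩ = √(24)·(-1/6) = -0.816497

-0.816497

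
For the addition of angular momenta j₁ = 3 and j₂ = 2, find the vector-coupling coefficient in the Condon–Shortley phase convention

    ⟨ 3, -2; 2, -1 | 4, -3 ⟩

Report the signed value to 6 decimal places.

j₁+j₂−J=1  J+j₁−j₂=5  J−j₁+j₂=3  j₁+j₂+J+1=10
(j₁±m₁, j₂±m₂, J±M) = (1,5,1,3,1,7)
P² = 6480
sum k=0..1:
  [0] +1/240 = 1/240
  [1] −1/144 = -1/144
S = -1/360
C² = P²·S² = 1/20 ; C = -0.223607

-0.223607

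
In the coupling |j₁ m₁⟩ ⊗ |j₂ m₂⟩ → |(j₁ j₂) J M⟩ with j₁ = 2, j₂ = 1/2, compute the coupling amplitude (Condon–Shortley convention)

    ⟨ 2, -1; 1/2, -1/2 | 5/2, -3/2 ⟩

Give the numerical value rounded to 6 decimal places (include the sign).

+√(4/5) = +0.894427

triangle: 0!·4!·1!/6! = 24/720
(j±m)!: 1!·3!·0!·1!·1!·4! = 144
prefactor² = (2J+1)·Δ·N² = 144/5
  k=0: +1/(0!·0!·3!·0!·1!·1!) = 1/6
Σ = 1/6  ⇒  CG² = 144/5·1/6² = 4/5
CG = +√(4/5) = +0.894427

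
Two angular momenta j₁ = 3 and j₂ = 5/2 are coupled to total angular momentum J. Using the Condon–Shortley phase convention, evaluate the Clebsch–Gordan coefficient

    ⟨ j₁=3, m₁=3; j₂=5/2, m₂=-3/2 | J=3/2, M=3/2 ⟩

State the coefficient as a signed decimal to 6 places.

triangle: 4!*2!*1!/8! = 48/40320
(j±m)!: 6!*0!*1!*4!*3!*0! = 103680
prefactor² = (2J+1)*Δ*N² = 3456/7
  k=0: +1/(0!*4!*0!*1!*2!*0!) = 1/48
Σ = 1/48  ⇒  CG² = 3456/7*1/48² = 3/14
CG = +√(3/14) = +0.462910

+√(3/14) = +0.462910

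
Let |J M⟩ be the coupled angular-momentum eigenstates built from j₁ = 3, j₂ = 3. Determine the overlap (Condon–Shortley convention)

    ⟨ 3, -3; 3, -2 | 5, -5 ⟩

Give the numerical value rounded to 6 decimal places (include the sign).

j₁+j₂−J=1  J+j₁−j₂=5  J−j₁+j₂=5  j₁+j₂+J+1=12
(j₁±m₁, j₂±m₂, J±M) = (0,6,1,5,0,10)
P² = 103680000
sum k=1..1:
  [1] −1/14400 = -1/14400
S = -1/14400
C² = P²·S² = 1/2 ; C = -0.707107

−√(1/2) ≈ -0.707107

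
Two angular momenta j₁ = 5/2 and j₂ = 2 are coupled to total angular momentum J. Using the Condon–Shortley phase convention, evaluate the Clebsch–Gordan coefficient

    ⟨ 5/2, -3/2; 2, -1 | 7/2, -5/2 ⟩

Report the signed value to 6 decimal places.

√[8·1!4!3!/9! · 1!4!1!3!1!6!] = √(2304/7)
  +(−1)^0/∏(0,1,4,1,0,2)! = 1/48  (running 1/48)
  +(−1)^1/∏(1,0,3,0,1,3)! = -1/36  (running -1/144)
⟨..|..⟩ = √(2304/7)·(-1/144) = -0.125988

-0.125988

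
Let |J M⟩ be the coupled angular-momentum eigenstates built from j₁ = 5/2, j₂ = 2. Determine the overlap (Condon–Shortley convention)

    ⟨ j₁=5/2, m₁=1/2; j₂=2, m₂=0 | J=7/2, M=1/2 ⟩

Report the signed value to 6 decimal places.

+0.195180  (= +√(4/105))

triangle: 1!*4!*3!/9! = 144/362880
(j±m)!: 3!*2!*2!*2!*4!*3! = 6912
prefactor² = (2J+1)*Δ*N² = 768/35
  k=0: +1/(0!*1!*2!*2!*2!*1!) = 1/8
  k=1: −1/(1!*0!*1!*1!*3!*2!) = -1/12
Σ = 1/24  ⇒  CG² = 768/35*1/24² = 4/105
CG = +√(4/105) = +0.195180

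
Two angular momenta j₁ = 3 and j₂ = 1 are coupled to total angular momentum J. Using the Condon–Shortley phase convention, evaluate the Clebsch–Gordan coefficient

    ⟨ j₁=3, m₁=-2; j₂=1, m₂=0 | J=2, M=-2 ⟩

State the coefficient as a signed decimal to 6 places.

−√(5/21) ≈ -0.487950

triangle: 2!·4!·0!/7! = 48/5040
(j±m)!: 1!·5!·1!·1!·0!·4! = 2880
prefactor² = (2J+1)·Δ·N² = 960/7
  k=1: −1/(1!·1!·4!·0!·0!·0!) = -1/24
Σ = -1/24  ⇒  CG² = 960/7·(-1/24)² = 5/21
CG = −√(5/21) = -0.487950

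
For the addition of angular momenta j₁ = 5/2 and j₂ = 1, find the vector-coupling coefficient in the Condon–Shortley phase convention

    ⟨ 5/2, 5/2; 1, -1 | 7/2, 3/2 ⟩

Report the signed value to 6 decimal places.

√[8·0!5!2!/8! · 5!0!0!2!5!2!] = √(19200/7)
  +(−1)^0/∏(0,0,0,0,5,2)! = 1/240  (running 1/240)
⟨..|..⟩ = √(19200/7)·(1/240) = +0.218218

+√(1/21) ≈ +0.218218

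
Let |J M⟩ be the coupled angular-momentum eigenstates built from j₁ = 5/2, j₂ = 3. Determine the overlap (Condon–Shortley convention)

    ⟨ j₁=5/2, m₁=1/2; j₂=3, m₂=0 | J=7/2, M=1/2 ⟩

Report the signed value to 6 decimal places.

√[8·2!3!4!/10! · 3!2!3!3!4!3!] = √(6912/175)
  +(−1)^0/∏(0,2,2,3,1,1)! = 1/24  (running 1/24)
  +(−1)^1/∏(1,1,1,2,2,2)! = -1/8  (running -1/12)
  +(−1)^2/∏(2,0,0,1,3,3)! = 1/72  (running -5/72)
⟨..|..⟩ = √(6912/175)·(-5/72) = -0.436436

-0.436436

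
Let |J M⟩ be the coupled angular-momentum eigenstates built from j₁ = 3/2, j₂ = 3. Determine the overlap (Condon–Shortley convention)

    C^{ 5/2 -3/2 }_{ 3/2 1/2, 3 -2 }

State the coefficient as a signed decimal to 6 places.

triangle: 2!×1!×4!/8! = 48/40320
(j±m)!: 2!×1!×1!×5!×1!×4! = 5760
prefactor² = (2J+1)×Δ×N² = 288/7
  k=0: +1/(0!×2!×1!×1!×0!×3!) = 1/12
  k=1: −1/(1!×1!×0!×0!×1!×4!) = -1/24
Σ = 1/24  ⇒  CG² = 288/7×1/24² = 1/14
CG = +√(1/14) = +0.267261

+0.267261  (= +√(1/14))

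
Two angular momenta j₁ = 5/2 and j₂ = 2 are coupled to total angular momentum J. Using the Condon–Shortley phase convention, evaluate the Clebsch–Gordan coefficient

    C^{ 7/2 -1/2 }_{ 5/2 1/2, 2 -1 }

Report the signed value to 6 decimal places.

+0.557773

j₁+j₂−J=1  J+j₁−j₂=4  J−j₁+j₂=3  j₁+j₂+J+1=9
(j₁±m₁, j₂±m₂, J±M) = (3,2,1,3,3,4)
P² = 1152/35
sum k=0..1:
  [0] +1/8 = 1/8
  [1] −1/36 = -1/36
S = 7/72
C² = P²·S² = 14/45 ; C = +0.557773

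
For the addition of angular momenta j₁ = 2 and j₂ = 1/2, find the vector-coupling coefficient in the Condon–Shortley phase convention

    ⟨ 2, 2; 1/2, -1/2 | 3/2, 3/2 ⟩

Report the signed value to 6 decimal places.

+0.894427

j₁+j₂−J=1  J+j₁−j₂=3  J−j₁+j₂=0  j₁+j₂+J+1=5
(j₁±m₁, j₂±m₂, J±M) = (4,0,0,1,3,0)
P² = 144/5
sum k=0..0:
  [0] +1/6 = 1/6
S = 1/6
C² = P²·S² = 4/5 ; C = +0.894427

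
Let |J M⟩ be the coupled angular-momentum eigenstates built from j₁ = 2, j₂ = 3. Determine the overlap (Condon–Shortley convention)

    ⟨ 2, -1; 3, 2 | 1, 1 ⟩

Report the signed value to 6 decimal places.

-0.534522  (= −√(2/7))

√[3·4!0!2!/7! · 1!3!5!1!2!0!] = √(288/7)
  +(−1)^3/∏(3,1,0,2,0,0)! = -1/12  (running -1/12)
⟨..|..⟩ = √(288/7)·(-1/12) = -0.534522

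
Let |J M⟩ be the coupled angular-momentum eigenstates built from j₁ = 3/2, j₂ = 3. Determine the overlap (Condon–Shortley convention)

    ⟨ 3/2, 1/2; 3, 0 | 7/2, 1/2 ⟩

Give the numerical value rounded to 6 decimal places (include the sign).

+√(2/21) = +0.308607

triangle: 1!×2!×5!/9! = 240/362880
(j±m)!: 2!×1!×3!×3!×4!×3! = 10368
prefactor² = (2J+1)×Δ×N² = 384/7
  k=0: +1/(0!×1!×1!×3!×1!×2!) = 1/12
  k=1: −1/(1!×0!×0!×2!×2!×3!) = -1/24
Σ = 1/24  ⇒  CG² = 384/7×1/24² = 2/21
CG = +√(2/21) = +0.308607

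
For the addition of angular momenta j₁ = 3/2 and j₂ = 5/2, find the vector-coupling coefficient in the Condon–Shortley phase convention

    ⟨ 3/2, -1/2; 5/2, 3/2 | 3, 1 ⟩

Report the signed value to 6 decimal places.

-0.639010

triangle: 1!*2!*4!/8! = 48/40320
(j±m)!: 1!*2!*4!*1!*4!*2! = 2304
prefactor² = (2J+1)*Δ*N² = 96/5
  k=0: +1/(0!*1!*2!*4!*0!*0!) = 1/48
  k=1: −1/(1!*0!*1!*3!*1!*1!) = -1/6
Σ = -7/48  ⇒  CG² = 96/5*(-7/48)² = 49/120
CG = −√(49/120) = -0.639010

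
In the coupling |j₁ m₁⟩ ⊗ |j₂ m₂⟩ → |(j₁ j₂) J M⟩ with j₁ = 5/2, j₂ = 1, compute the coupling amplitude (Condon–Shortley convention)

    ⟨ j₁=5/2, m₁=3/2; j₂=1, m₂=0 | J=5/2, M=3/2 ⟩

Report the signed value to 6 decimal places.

j₁+j₂−J=1  J+j₁−j₂=4  J−j₁+j₂=1  j₁+j₂+J+1=7
(j₁±m₁, j₂±m₂, J±M) = (4,1,1,1,4,1)
P² = 576/35
sum k=0..1:
  [0] +1/6 = 1/6
  [1] −1/24 = -1/24
S = 1/8
C² = P²·S² = 9/35 ; C = +0.507093

+√(9/35) ≈ +0.507093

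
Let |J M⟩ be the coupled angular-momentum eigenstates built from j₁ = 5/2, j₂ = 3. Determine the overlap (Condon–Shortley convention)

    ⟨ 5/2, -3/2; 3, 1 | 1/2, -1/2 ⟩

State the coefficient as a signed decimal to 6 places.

triangle: 5!*0!*1!/7! = 120/5040
(j±m)!: 1!*4!*4!*2!*0!*1! = 1152
prefactor² = (2J+1)*Δ*N² = 384/7
  k=4: +1/(4!*1!*0!*0!*0!*1!) = 1/24
Σ = 1/24  ⇒  CG² = 384/7*1/24² = 2/21
CG = +√(2/21) = +0.308607

+√(2/21) ≈ +0.308607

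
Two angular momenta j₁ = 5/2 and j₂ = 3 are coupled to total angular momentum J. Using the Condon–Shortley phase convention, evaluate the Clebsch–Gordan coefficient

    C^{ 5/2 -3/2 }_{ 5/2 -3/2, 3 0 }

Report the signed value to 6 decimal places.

√[6·3!2!3!/9! · 1!4!3!3!1!4!] = √(864/35)
  +(−1)^2/∏(2,1,2,1,0,2)! = 1/8  (running 1/8)
  +(−1)^3/∏(3,0,1,0,1,3)! = -1/36  (running 7/72)
⟨..|..⟩ = √(864/35)·(7/72) = +0.483046

+√(7/30) ≈ +0.483046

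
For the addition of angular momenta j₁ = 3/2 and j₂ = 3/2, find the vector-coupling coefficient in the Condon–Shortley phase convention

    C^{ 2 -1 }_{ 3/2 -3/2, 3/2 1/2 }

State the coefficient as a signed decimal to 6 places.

triangle: 1!·2!·2!/6! = 4/720
(j±m)!: 0!·3!·2!·1!·1!·3! = 72
prefactor² = (2J+1)·Δ·N² = 2
  k=1: −1/(1!·0!·2!·1!·0!·1!) = -1/2
Σ = -1/2  ⇒  CG² = 2·(-1/2)² = 1/2
CG = −√(1/2) = -0.707107

−√(1/2) = -0.707107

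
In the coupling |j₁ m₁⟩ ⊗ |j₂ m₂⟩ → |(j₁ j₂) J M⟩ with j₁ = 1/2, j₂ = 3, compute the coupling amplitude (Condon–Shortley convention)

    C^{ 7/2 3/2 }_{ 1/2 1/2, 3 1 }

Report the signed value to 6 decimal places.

√[8·0!1!6!/8! · 1!0!4!2!5!2!] = √(11520/7)
  +(−1)^0/∏(0,0,0,4,1,2)! = 1/48  (running 1/48)
⟨..|..⟩ = √(11520/7)·(1/48) = +0.845154

+0.845154  (= +√(5/7))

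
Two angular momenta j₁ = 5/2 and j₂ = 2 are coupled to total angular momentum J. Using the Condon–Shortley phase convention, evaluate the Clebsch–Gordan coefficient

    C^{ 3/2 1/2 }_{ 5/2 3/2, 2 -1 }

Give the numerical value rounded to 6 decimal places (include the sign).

√[4·3!2!1!/7! · 4!1!1!3!2!1!] = √(96/35)
  +(−1)^0/∏(0,3,1,1,1,0)! = 1/6  (running 1/6)
  +(−1)^1/∏(1,2,0,0,2,1)! = -1/4  (running -1/12)
⟨..|..⟩ = √(96/35)·(-1/12) = -0.138013

-0.138013  (= −√(2/105))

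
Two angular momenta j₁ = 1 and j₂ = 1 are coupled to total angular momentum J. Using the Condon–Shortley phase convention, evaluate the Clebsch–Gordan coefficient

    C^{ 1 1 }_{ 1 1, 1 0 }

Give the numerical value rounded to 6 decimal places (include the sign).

√[3·1!1!1!/4! · 2!0!1!1!2!0!] = √(1/2)
  +(−1)^0/∏(0,1,0,1,1,0)! = 1  (running 1)
⟨..|..⟩ = √(1/2)·(1) = +0.707107

+0.707107  (= +√(1/2))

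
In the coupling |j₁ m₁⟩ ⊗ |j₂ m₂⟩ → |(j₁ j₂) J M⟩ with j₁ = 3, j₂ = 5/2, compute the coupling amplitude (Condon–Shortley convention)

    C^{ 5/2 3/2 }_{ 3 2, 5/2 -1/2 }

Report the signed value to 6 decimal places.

triangle: 3!·3!·2!/9! = 72/362880
(j±m)!: 5!·1!·2!·3!·4!·1! = 34560
prefactor² = (2J+1)·Δ·N² = 288/7
  k=0: +1/(0!·3!·1!·2!·2!·0!) = 1/24
  k=1: −1/(1!·2!·0!·1!·3!·1!) = -1/12
Σ = -1/24  ⇒  CG² = 288/7·(-1/24)² = 1/14
CG = −√(1/14) = -0.267261

−√(1/14) = -0.267261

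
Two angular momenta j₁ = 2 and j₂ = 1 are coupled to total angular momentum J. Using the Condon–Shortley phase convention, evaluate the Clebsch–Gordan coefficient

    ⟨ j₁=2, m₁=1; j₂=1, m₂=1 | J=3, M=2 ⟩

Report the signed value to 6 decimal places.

triangle: 0!·4!·2!/7! = 48/5040
(j±m)!: 3!·1!·2!·0!·5!·1! = 1440
prefactor² = (2J+1)·Δ·N² = 96
  k=0: +1/(0!·0!·1!·2!·3!·0!) = 1/12
Σ = 1/12  ⇒  CG² = 96·1/12² = 2/3
CG = +√(2/3) = +0.816497

+0.816497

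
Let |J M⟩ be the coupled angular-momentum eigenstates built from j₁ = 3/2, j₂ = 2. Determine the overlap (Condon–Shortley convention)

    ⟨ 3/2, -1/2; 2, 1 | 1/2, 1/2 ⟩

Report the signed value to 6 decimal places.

triangle: 3!×0!×1!/5! = 6/120
(j±m)!: 1!×2!×3!×1!×1!×0! = 12
prefactor² = (2J+1)×Δ×N² = 6/5
  k=2: +1/(2!×1!×0!×1!×0!×0!) = 1/2
Σ = 1/2  ⇒  CG² = 6/5×1/2² = 3/10
CG = +√(3/10) = +0.547723

+0.547723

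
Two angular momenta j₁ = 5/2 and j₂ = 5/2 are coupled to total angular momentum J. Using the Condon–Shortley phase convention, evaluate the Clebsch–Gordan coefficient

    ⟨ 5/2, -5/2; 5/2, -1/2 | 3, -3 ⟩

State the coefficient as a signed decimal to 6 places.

+0.527046

triangle: 2!×3!×3!/9! = 72/362880
(j±m)!: 0!×5!×2!×3!×0!×6! = 1036800
prefactor² = (2J+1)×Δ×N² = 1440
  k=2: +1/(2!×0!×3!×0!×0!×3!) = 1/72
Σ = 1/72  ⇒  CG² = 1440×1/72² = 5/18
CG = +√(5/18) = +0.527046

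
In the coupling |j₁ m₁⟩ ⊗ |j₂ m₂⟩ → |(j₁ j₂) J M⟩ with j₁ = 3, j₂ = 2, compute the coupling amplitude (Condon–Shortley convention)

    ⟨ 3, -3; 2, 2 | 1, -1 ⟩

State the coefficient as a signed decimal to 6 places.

triangle: 4!·2!·0!/7! = 48/5040
(j±m)!: 0!·6!·4!·0!·0!·2! = 34560
prefactor² = (2J+1)·Δ·N² = 6912/7
  k=4: +1/(4!·0!·2!·0!·0!·0!) = 1/48
Σ = 1/48  ⇒  CG² = 6912/7·1/48² = 3/7
CG = +√(3/7) = +0.654654

+0.654654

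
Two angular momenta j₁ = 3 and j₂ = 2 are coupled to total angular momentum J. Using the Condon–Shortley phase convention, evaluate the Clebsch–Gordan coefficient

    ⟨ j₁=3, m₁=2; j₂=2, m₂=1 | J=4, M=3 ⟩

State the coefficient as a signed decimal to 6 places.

j₁+j₂−J=1  J+j₁−j₂=5  J−j₁+j₂=3  j₁+j₂+J+1=10
(j₁±m₁, j₂±m₂, J±M) = (5,1,3,1,7,1)
P² = 6480
sum k=0..1:
  [0] +1/144 = 1/144
  [1] −1/240 = -1/240
S = 1/360
C² = P²·S² = 1/20 ; C = +0.223607

+√(1/20) ≈ +0.223607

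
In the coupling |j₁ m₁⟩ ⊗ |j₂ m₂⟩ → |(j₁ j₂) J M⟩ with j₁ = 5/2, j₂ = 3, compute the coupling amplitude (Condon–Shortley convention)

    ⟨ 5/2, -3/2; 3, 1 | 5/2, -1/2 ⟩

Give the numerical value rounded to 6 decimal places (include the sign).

+√(1/35) = +0.169031

triangle: 3!*2!*3!/9! = 72/362880
(j±m)!: 1!*4!*4!*2!*2!*3! = 13824
prefactor² = (2J+1)*Δ*N² = 576/35
  k=2: +1/(2!*1!*2!*2!*0!*1!) = 1/8
  k=3: −1/(3!*0!*1!*1!*1!*2!) = -1/12
Σ = 1/24  ⇒  CG² = 576/35*1/24² = 1/35
CG = +√(1/35) = +0.169031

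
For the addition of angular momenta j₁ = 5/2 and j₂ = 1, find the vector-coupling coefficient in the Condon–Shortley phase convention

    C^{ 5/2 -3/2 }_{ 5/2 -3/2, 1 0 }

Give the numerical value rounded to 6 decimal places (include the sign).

√[6·1!4!1!/7! · 1!4!1!1!1!4!] = √(576/35)
  +(−1)^0/∏(0,1,4,1,0,0)! = 1/24  (running 1/24)
  +(−1)^1/∏(1,0,3,0,1,1)! = -1/6  (running -1/8)
⟨..|..⟩ = √(576/35)·(-1/8) = -0.507093

−√(9/35) = -0.507093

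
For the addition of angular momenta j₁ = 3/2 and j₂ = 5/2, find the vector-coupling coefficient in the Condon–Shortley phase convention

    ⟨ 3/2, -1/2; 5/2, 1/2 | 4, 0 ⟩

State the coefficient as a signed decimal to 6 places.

+0.654654  (= +√(3/7))

√[9·0!3!5!/9! · 1!2!3!2!4!4!] = √(1728/7)
  +(−1)^0/∏(0,0,2,3,1,2)! = 1/24  (running 1/24)
⟨..|..⟩ = √(1728/7)·(1/24) = +0.654654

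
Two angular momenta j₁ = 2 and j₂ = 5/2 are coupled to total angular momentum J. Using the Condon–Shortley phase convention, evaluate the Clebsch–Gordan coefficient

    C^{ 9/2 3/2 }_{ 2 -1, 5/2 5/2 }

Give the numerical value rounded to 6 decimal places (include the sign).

√[10·0!4!5!/10! · 1!3!5!0!6!3!] = √(172800/7)
  +(−1)^0/∏(0,0,3,5,1,0)! = 1/720  (running 1/720)
⟨..|..⟩ = √(172800/7)·(1/720) = +0.218218

+√(1/21) ≈ +0.218218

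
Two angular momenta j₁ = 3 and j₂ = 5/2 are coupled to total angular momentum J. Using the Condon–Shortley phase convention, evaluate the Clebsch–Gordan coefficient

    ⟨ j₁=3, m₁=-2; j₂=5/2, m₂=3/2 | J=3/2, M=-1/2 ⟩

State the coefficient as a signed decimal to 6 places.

triangle: 4!×2!×1!/8! = 48/40320
(j±m)!: 1!×5!×4!×1!×1!×2! = 5760
prefactor² = (2J+1)×Δ×N² = 192/7
  k=3: −1/(3!×1!×2!×1!×0!×0!) = -1/12
  k=4: +1/(4!×0!×1!×0!×1!×1!) = 1/24
Σ = -1/24  ⇒  CG² = 192/7×(-1/24)² = 1/21
CG = −√(1/21) = -0.218218

-0.218218  (= −√(1/21))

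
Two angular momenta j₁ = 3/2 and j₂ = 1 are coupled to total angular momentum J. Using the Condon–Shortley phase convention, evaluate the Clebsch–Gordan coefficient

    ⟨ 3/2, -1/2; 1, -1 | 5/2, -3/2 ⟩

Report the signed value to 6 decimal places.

j₁+j₂−J=0  J+j₁−j₂=3  J−j₁+j₂=2  j₁+j₂+J+1=6
(j₁±m₁, j₂±m₂, J±M) = (1,2,0,2,1,4)
P² = 48/5
sum k=0..0:
  [0] +1/4 = 1/4
S = 1/4
C² = P²·S² = 3/5 ; C = +0.774597

+0.774597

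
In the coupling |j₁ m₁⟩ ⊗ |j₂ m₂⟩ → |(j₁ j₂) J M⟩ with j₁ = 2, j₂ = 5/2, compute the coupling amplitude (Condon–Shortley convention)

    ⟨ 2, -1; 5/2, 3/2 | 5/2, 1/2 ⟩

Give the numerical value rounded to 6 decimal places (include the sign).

+0.414039  (= +√(6/35))

j₁+j₂−J=2  J+j₁−j₂=2  J−j₁+j₂=3  j₁+j₂+J+1=8
(j₁±m₁, j₂±m₂, J±M) = (1,3,4,1,3,2)
P² = 216/35
sum k=1..2:
  [1] −1/12 = -1/12
  [2] +1/4 = 1/4
S = 1/6
C² = P²·S² = 6/35 ; C = +0.414039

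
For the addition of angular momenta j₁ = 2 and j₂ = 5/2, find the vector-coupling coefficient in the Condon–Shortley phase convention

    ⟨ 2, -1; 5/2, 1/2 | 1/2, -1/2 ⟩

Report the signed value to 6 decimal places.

triangle: 4!·0!·1!/6! = 24/720
(j±m)!: 1!·3!·3!·2!·0!·1! = 72
prefactor² = (2J+1)·Δ·N² = 24/5
  k=3: −1/(3!·1!·0!·0!·0!·1!) = -1/6
Σ = -1/6  ⇒  CG² = 24/5·(-1/6)² = 2/15
CG = −√(2/15) = -0.365148

−√(2/15) ≈ -0.365148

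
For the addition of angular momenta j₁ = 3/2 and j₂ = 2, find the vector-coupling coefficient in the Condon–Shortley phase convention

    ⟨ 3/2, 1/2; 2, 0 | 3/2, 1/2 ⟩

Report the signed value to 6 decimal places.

-0.447214

j₁+j₂−J=2  J+j₁−j₂=1  J−j₁+j₂=2  j₁+j₂+J+1=6
(j₁±m₁, j₂±m₂, J±M) = (2,1,2,2,2,1)
P² = 16/45
sum k=0..1:
  [0] +1/4 = 1/4
  [1] −1/1 = -1
S = -3/4
C² = P²·S² = 1/5 ; C = -0.447214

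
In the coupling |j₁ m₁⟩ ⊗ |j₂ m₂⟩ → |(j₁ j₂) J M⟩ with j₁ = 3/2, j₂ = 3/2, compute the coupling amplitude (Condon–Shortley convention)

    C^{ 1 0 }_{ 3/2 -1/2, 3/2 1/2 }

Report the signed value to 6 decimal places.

−√(1/20) ≈ -0.223607

√[3·2!1!1!/5! · 1!2!2!1!1!1!] = √(1/5)
  +(−1)^1/∏(1,1,1,1,0,0)! = -1  (running -1)
  +(−1)^2/∏(2,0,0,0,1,1)! = 1/2  (running -1/2)
⟨..|..⟩ = √(1/5)·(-1/2) = -0.223607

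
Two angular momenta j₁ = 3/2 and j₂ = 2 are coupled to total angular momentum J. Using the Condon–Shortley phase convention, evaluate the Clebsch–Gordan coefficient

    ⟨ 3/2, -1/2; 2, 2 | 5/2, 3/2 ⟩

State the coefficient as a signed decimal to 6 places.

√[6·1!2!3!/7! · 1!2!4!0!4!1!] = √(576/35)
  +(−1)^1/∏(1,0,1,3,1,0)! = -1/6  (running -1/6)
⟨..|..⟩ = √(576/35)·(-1/6) = -0.676123

−√(16/35) = -0.676123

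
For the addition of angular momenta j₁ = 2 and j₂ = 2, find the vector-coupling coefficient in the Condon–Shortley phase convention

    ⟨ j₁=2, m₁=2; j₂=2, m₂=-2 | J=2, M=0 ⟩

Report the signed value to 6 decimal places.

+√(2/7) = +0.534522

j₁+j₂−J=2  J+j₁−j₂=2  J−j₁+j₂=2  j₁+j₂+J+1=7
(j₁±m₁, j₂±m₂, J±M) = (4,0,0,4,2,2)
P² = 128/7
sum k=0..0:
  [0] +1/8 = 1/8
S = 1/8
C² = P²·S² = 2/7 ; C = +0.534522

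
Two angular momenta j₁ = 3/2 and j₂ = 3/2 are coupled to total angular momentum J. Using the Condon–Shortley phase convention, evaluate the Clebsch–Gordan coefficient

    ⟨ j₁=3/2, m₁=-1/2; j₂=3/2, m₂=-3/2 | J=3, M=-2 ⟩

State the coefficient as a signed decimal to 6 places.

√[7·0!3!3!/7! · 1!2!0!3!1!5!] = √(72)
  +(−1)^0/∏(0,0,2,0,1,3)! = 1/12  (running 1/12)
⟨..|..⟩ = √(72)·(1/12) = +0.707107

+√(1/2) = +0.707107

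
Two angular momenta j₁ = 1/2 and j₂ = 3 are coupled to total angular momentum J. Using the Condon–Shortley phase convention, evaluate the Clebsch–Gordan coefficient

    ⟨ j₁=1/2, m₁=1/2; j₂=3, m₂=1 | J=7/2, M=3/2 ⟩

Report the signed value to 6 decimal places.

+√(5/7) ≈ +0.845154

√[8·0!1!6!/8! · 1!0!4!2!5!2!] = √(11520/7)
  +(−1)^0/∏(0,0,0,4,1,2)! = 1/48  (running 1/48)
⟨..|..⟩ = √(11520/7)·(1/48) = +0.845154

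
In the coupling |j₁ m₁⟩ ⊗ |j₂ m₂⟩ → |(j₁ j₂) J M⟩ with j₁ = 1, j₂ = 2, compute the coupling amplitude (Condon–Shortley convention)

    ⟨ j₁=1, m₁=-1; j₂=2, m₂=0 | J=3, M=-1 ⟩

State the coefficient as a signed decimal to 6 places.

+0.632456

√[7·0!2!4!/7! · 0!2!2!2!2!4!] = √(128/5)
  +(−1)^0/∏(0,0,2,2,0,2)! = 1/8  (running 1/8)
⟨..|..⟩ = √(128/5)·(1/8) = +0.632456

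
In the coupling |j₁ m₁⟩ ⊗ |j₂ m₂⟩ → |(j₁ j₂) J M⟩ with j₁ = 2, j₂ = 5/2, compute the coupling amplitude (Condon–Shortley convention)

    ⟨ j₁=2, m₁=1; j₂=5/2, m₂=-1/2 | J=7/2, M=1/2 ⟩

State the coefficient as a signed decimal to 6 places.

√[8·1!3!4!/9! · 3!1!2!3!4!3!] = √(1152/35)
  +(−1)^0/∏(0,1,1,2,2,2)! = 1/8  (running 1/8)
  +(−1)^1/∏(1,0,0,1,3,3)! = -1/36  (running 7/72)
⟨..|..⟩ = √(1152/35)·(7/72) = +0.557773

+√(14/45) ≈ +0.557773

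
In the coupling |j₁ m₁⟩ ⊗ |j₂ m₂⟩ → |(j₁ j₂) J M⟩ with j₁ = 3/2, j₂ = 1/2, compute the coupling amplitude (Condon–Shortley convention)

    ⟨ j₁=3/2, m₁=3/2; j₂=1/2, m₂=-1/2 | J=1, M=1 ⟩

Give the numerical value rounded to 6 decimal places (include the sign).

triangle: 1!·2!·0!/4! = 2/24
(j±m)!: 3!·0!·0!·1!·2!·0! = 12
prefactor² = (2J+1)·Δ·N² = 3
  k=0: +1/(0!·1!·0!·0!·2!·0!) = 1/2
Σ = 1/2  ⇒  CG² = 3·1/2² = 3/4
CG = +√(3/4) = +0.866025

+√(3/4) = +0.866025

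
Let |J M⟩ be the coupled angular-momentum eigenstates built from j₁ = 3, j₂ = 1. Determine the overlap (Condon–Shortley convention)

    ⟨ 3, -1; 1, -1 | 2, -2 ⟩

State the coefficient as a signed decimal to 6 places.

+0.218218  (= +√(1/21))

√[5·2!4!0!/7! · 2!4!0!2!0!4!] = √(768/7)
  +(−1)^0/∏(0,2,4,0,0,0)! = 1/48  (running 1/48)
⟨..|..⟩ = √(768/7)·(1/48) = +0.218218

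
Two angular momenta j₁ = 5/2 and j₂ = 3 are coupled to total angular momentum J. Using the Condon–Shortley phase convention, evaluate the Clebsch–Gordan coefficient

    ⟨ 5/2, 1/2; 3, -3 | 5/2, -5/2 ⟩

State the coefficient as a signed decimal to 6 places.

√[6·3!2!3!/9! · 3!2!0!6!0!5!] = √(8640/7)
  +(−1)^0/∏(0,3,2,0,0,3)! = 1/72  (running 1/72)
⟨..|..⟩ = √(8640/7)·(1/72) = +0.487950

+0.487950  (= +√(5/21))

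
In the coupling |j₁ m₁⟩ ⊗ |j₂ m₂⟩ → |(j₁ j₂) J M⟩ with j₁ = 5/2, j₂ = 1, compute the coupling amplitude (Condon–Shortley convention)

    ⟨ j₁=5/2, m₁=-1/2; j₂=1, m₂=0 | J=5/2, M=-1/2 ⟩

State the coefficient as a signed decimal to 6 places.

-0.169031

j₁+j₂−J=1  J+j₁−j₂=4  J−j₁+j₂=1  j₁+j₂+J+1=7
(j₁±m₁, j₂±m₂, J±M) = (2,3,1,1,2,3)
P² = 144/35
sum k=0..1:
  [0] +1/6 = 1/6
  [1] −1/4 = -1/4
S = -1/12
C² = P²·S² = 1/35 ; C = -0.169031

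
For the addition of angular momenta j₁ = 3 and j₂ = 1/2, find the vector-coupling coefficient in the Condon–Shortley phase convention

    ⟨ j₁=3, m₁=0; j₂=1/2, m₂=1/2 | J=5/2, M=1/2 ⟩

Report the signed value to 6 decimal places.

-0.654654  (= −√(3/7))

√[6·1!5!0!/7! · 3!3!1!0!3!2!] = √(432/7)
  +(−1)^1/∏(1,0,2,0,3,0)! = -1/12  (running -1/12)
⟨..|..⟩ = √(432/7)·(-1/12) = -0.654654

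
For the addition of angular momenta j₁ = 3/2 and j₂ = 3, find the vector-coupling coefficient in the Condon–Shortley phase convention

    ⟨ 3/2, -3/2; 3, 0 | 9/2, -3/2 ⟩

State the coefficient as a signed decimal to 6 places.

+√(5/21) ≈ +0.487950

j₁+j₂−J=0  J+j₁−j₂=3  J−j₁+j₂=6  j₁+j₂+J+1=10
(j₁±m₁, j₂±m₂, J±M) = (0,3,3,3,3,6)
P² = 77760/7
sum k=0..0:
  [0] +1/216 = 1/216
S = 1/216
C² = P²·S² = 5/21 ; C = +0.487950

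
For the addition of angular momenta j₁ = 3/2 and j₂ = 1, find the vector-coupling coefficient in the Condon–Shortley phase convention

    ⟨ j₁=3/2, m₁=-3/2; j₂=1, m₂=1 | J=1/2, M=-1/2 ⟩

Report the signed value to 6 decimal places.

j₁+j₂−J=2  J+j₁−j₂=1  J−j₁+j₂=0  j₁+j₂+J+1=4
(j₁±m₁, j₂±m₂, J±M) = (0,3,2,0,0,1)
P² = 2
sum k=2..2:
  [2] +1/2 = 1/2
S = 1/2
C² = P²·S² = 1/2 ; C = +0.707107

+√(1/2) = +0.707107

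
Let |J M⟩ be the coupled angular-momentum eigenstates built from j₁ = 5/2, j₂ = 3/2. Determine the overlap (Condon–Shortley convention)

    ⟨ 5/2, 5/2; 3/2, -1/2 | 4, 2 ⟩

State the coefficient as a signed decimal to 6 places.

+√(3/28) ≈ +0.327327

√[9·0!5!3!/9! · 5!0!1!2!6!2!] = √(43200/7)
  +(−1)^0/∏(0,0,0,1,5,2)! = 1/240  (running 1/240)
⟨..|..⟩ = √(43200/7)·(1/240) = +0.327327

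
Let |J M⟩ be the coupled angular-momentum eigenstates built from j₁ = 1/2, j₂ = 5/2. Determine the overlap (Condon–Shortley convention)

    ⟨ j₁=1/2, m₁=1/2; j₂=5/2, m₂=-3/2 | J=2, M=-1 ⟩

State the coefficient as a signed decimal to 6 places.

√[5·1!0!4!/6! · 1!0!1!4!1!3!] = √(24)
  +(−1)^0/∏(0,1,0,1,0,3)! = 1/6  (running 1/6)
⟨..|..⟩ = √(24)·(1/6) = +0.816497

+√(2/3) = +0.816497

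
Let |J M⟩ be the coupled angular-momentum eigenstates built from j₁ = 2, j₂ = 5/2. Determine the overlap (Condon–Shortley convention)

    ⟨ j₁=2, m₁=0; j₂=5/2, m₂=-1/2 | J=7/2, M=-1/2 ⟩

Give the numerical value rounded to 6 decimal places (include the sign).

√[8·1!3!4!/9! · 2!2!2!3!3!4!] = √(768/35)
  +(−1)^0/∏(0,1,2,2,1,2)! = 1/8  (running 1/8)
  +(−1)^1/∏(1,0,1,1,2,3)! = -1/12  (running 1/24)
⟨..|..⟩ = √(768/35)·(1/24) = +0.195180

+√(4/105) ≈ +0.195180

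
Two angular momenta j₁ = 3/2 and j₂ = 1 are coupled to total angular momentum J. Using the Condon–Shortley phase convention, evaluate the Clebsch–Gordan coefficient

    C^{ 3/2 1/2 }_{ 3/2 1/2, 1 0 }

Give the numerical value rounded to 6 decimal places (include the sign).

triangle: 1!·2!·1!/5! = 2/120
(j±m)!: 2!·1!·1!·1!·2!·1! = 4
prefactor² = (2J+1)·Δ·N² = 4/15
  k=0: +1/(0!·1!·1!·1!·1!·0!) = 1
  k=1: −1/(1!·0!·0!·0!·2!·1!) = -1/2
Σ = 1/2  ⇒  CG² = 4/15·1/2² = 1/15
CG = +√(1/15) = +0.258199

+0.258199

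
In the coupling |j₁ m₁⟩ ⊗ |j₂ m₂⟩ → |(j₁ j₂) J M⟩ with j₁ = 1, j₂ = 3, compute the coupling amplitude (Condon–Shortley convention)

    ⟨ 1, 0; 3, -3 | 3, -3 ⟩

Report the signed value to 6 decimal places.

triangle: 1!×1!×5!/8! = 120/40320
(j±m)!: 1!×1!×0!×6!×0!×6! = 518400
prefactor² = (2J+1)×Δ×N² = 10800
  k=0: +1/(0!×1!×1!×0!×0!×5!) = 1/120
Σ = 1/120  ⇒  CG² = 10800×1/120² = 3/4
CG = +√(3/4) = +0.866025

+√(3/4) = +0.866025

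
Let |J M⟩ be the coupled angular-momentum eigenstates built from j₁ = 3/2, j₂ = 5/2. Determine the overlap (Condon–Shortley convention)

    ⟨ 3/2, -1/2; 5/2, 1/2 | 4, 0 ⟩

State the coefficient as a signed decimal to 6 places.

√[9·0!3!5!/9! · 1!2!3!2!4!4!] = √(1728/7)
  +(−1)^0/∏(0,0,2,3,1,2)! = 1/24  (running 1/24)
⟨..|..⟩ = √(1728/7)·(1/24) = +0.654654

+0.654654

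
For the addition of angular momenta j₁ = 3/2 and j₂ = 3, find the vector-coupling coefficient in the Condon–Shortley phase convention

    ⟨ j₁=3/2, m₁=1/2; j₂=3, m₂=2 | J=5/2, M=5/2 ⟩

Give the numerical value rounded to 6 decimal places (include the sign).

√[6·2!1!4!/8! · 2!1!5!1!5!0!] = √(1440/7)
  +(−1)^1/∏(1,1,0,4,1,0)! = -1/24  (running -1/24)
⟨..|..⟩ = √(1440/7)·(-1/24) = -0.597614

-0.597614  (= −√(5/14))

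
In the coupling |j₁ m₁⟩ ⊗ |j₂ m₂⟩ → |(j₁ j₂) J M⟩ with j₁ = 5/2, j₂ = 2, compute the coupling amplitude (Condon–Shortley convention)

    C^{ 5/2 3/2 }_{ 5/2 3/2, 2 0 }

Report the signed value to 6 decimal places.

triangle: 2!×3!×2!/8! = 24/40320
(j±m)!: 4!×1!×2!×2!×4!×1! = 2304
prefactor² = (2J+1)×Δ×N² = 288/35
  k=0: +1/(0!×2!×1!×2!×2!×0!) = 1/8
  k=1: −1/(1!×1!×0!×1!×3!×1!) = -1/6
Σ = -1/24  ⇒  CG² = 288/35×(-1/24)² = 1/70
CG = −√(1/70) = -0.119523

-0.119523  (= −√(1/70))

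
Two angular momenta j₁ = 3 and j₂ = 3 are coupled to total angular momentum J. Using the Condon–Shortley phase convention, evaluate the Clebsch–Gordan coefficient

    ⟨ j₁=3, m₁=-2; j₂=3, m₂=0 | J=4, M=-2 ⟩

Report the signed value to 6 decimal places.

+√(3/154) ≈ +0.139573

triangle: 2!·4!·4!/11! = 1152/39916800
(j±m)!: 1!·5!·3!·3!·2!·6! = 6220800
prefactor² = (2J+1)·Δ·N² = 124416/77
  k=1: −1/(1!·1!·4!·2!·0!·2!) = -1/96
  k=2: +1/(2!·0!·3!·1!·1!·3!) = 1/72
Σ = 1/288  ⇒  CG² = 124416/77·1/288² = 3/154
CG = +√(3/154) = +0.139573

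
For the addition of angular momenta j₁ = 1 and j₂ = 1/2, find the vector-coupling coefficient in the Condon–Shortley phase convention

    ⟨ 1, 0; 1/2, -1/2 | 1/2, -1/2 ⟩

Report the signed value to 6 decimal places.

√[2·1!1!0!/3! · 1!1!0!1!0!1!] = √(1/3)
  +(−1)^0/∏(0,1,1,0,0,0)! = 1  (running 1)
⟨..|..⟩ = √(1/3)·(1) = +0.577350

+0.577350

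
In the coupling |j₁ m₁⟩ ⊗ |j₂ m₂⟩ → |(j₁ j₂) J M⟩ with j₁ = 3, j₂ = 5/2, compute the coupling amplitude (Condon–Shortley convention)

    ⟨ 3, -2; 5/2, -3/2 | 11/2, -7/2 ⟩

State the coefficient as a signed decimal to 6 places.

triangle: 0!×6!×5!/12! = 86400/479001600
(j±m)!: 1!×5!×1!×4!×2!×9! = 2090188800
prefactor² = (2J+1)×Δ×N² = 49766400/11
  k=0: +1/(0!×0!×5!×1!×1!×4!) = 1/2880
Σ = 1/2880  ⇒  CG² = 49766400/11×1/2880² = 6/11
CG = +√(6/11) = +0.738549

+√(6/11) ≈ +0.738549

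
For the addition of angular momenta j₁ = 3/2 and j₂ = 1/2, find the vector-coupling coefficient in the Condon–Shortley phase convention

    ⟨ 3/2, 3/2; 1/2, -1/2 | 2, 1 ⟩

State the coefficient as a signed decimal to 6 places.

+√(1/4) ≈ +0.500000

j₁+j₂−J=0  J+j₁−j₂=3  J−j₁+j₂=1  j₁+j₂+J+1=5
(j₁±m₁, j₂±m₂, J±M) = (3,0,0,1,3,1)
P² = 9
sum k=0..0:
  [0] +1/6 = 1/6
S = 1/6
C² = P²·S² = 1/4 ; C = +0.500000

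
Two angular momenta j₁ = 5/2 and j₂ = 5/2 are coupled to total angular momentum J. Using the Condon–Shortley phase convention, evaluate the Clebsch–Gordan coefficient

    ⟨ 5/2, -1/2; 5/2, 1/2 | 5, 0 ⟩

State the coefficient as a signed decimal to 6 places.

triangle: 0!×5!×5!/11! = 14400/39916800
(j±m)!: 2!×3!×3!×2!×5!×5! = 2073600
prefactor² = (2J+1)×Δ×N² = 57600/7
  k=0: +1/(0!×0!×3!×3!×2!×2!) = 1/144
Σ = 1/144  ⇒  CG² = 57600/7×1/144² = 25/63
CG = +√(25/63) = +0.629941

+0.629941  (= +√(25/63))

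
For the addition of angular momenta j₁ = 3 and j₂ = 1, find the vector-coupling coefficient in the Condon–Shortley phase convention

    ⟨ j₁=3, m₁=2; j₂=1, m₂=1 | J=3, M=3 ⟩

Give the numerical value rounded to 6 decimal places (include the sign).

√[7·1!5!1!/8! · 5!1!2!0!6!0!] = √(3600)
  +(−1)^1/∏(1,0,0,1,5,0)! = -1/120  (running -1/120)
⟨..|..⟩ = √(3600)·(-1/120) = -0.500000

-0.500000  (= −√(1/4))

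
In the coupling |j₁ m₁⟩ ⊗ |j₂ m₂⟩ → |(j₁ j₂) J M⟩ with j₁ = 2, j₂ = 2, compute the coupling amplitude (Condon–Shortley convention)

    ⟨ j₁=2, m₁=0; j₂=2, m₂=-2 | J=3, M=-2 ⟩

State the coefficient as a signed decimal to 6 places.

triangle: 1!·3!·3!/8! = 36/40320
(j±m)!: 2!·2!·0!·4!·1!·5! = 11520
prefactor² = (2J+1)·Δ·N² = 72
  k=0: +1/(0!·1!·2!·0!·1!·3!) = 1/12
Σ = 1/12  ⇒  CG² = 72·1/12² = 1/2
CG = +√(1/2) = +0.707107

+0.707107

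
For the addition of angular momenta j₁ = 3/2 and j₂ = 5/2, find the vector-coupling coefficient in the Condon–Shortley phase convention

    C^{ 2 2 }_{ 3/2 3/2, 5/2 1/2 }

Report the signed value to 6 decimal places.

+√(1/7) ≈ +0.377964

√[5·2!1!3!/7! · 3!0!3!2!4!0!] = √(144/7)
  +(−1)^0/∏(0,2,0,3,1,0)! = 1/12  (running 1/12)
⟨..|..⟩ = √(144/7)·(1/12) = +0.377964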